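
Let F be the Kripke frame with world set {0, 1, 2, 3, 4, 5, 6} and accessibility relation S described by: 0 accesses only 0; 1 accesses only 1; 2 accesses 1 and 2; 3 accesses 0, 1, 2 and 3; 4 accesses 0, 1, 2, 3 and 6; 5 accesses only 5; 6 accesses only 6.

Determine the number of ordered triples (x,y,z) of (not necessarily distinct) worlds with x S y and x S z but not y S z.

25

Enumerating: (2,1,2), (3,0,1), (3,0,2), (3,0,3), (3,1,0), (3,1,2), (3,1,3), (3,2,0), (3,2,3), (4,0,1), (4,0,2), (4,0,3), … and 13 more.
Total: 25.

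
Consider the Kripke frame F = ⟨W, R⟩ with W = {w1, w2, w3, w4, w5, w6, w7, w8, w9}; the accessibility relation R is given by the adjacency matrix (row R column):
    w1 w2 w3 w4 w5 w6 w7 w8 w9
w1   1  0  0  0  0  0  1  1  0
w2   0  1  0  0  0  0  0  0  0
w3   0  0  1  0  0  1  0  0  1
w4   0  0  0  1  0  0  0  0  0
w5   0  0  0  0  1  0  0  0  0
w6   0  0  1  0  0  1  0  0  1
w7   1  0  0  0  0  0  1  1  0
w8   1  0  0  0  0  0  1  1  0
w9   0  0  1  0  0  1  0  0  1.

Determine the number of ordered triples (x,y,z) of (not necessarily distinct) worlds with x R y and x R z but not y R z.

0

R is Euclidean; there are no such tuples.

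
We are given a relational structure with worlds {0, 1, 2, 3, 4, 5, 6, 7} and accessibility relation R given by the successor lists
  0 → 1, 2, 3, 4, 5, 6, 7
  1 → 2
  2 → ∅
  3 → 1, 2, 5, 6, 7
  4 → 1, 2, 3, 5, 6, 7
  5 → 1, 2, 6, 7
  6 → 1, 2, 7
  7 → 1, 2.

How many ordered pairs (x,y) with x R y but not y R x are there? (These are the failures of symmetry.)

28

Enumerating: (0,1), (0,2), (0,3), (0,4), (0,5), (0,6), (0,7), (1,2), (3,1), (3,2), (3,5), (3,6), … and 16 more.
Total: 28.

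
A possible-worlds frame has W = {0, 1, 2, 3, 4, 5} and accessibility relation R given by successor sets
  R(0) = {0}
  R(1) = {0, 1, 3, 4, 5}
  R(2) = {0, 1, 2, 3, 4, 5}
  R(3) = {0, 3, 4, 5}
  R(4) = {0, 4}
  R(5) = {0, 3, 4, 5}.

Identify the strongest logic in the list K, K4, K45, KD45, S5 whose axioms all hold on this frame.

Transitive (axiom 4): yes — every two-step R-path is closed by a direct edge.
Euclidean (axiom 5): no — 1 R 0 and 1 R 3, but not 0 R 3.
Serial (axiom D): yes — every world has a successor (e.g. 0 R 0).
Reflexive (axiom T): yes — every world is R-related to itself.
So F validates K, K4; K45 would additionally require R to be Euclidean. The strongest is K4.

K4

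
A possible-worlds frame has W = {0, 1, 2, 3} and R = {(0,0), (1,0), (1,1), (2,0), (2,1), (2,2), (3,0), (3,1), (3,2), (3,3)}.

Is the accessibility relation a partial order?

Reflexive: yes — every world is R-related to itself.
Transitive: yes — every two-step R-path is closed by a direct edge.
Antisymmetric: yes — no distinct pair is related both ways.
So R is a partial order.

Yes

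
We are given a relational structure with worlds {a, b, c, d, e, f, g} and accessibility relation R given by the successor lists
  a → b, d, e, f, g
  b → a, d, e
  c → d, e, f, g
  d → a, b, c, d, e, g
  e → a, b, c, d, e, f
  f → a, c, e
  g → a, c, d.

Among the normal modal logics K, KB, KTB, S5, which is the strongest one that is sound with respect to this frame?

Symmetric (axiom B): yes — every pair in R has its reverse in R.
Reflexive (axiom T): no — a is not related to itself.
Euclidean (axiom 5): no — a R b and a R f, but not b R f.
So F validates K, KB; KTB would additionally require R to be reflexive. The strongest is KB.

KB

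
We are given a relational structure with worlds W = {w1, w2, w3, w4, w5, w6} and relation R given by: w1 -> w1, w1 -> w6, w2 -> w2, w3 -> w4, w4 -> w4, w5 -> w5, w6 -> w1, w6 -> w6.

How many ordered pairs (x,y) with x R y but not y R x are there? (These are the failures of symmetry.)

1

Enumerating: (w3,w4).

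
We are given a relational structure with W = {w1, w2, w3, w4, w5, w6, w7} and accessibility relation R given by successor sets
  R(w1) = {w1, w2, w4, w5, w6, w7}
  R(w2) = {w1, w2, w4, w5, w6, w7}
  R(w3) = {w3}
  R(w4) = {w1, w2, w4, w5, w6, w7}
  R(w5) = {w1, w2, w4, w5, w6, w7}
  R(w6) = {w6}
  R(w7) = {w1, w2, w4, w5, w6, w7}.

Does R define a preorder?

Yes

Reflexive: yes — every world is R-related to itself.
Transitive: yes — every two-step R-path is closed by a direct edge.
So R is a preorder.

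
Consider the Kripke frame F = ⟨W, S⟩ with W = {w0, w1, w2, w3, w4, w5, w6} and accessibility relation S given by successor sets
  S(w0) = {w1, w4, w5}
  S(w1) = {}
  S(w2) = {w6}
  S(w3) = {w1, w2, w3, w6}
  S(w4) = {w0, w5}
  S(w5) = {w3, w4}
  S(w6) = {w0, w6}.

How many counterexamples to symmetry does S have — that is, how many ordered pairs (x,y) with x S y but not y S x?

8

Enumerating: (w0,w1), (w0,w5), (w2,w6), (w3,w1), (w3,w2), (w3,w6), (w5,w3), (w6,w0).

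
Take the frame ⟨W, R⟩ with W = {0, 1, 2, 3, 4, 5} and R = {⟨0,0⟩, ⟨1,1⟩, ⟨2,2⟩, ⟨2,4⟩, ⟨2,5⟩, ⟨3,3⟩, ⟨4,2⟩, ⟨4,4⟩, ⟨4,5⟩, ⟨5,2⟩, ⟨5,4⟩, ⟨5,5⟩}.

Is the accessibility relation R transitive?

Transitive: yes — every two-step R-path is closed by a direct edge.

Yes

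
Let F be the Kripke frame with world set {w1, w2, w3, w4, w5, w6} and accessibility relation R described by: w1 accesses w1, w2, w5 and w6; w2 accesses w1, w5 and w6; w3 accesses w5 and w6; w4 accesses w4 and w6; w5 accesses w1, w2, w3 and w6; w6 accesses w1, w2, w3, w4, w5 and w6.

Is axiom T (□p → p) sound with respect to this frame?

The schema T characterises exactly the reflexive frames.
Reflexive: no — w2 is not related to itself.

No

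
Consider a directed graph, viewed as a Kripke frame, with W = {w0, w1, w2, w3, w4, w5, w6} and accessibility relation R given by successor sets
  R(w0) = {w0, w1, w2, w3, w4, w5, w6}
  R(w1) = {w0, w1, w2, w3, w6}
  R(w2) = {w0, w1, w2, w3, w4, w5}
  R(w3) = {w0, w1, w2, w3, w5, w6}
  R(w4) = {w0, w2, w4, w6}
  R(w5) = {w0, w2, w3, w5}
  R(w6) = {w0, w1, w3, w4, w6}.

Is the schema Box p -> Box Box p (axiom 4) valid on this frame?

No

By correspondence theory, 4 is valid on a frame iff R is transitive.
Transitive: no — w1 R w0 and w0 R w4, but not w1 R w4.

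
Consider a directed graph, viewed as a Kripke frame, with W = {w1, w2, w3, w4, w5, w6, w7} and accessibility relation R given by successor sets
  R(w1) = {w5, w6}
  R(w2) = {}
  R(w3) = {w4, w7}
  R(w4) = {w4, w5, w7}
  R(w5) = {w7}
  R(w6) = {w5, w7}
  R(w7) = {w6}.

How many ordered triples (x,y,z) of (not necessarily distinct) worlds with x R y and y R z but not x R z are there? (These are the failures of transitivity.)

Enumerating: (w1,w5,w7), (w1,w6,w7), (w3,w4,w5), (w3,w7,w6), (w4,w7,w6), (w5,w7,w6), (w6,w7,w6), (w7,w6,w5), (w7,w6,w7).

9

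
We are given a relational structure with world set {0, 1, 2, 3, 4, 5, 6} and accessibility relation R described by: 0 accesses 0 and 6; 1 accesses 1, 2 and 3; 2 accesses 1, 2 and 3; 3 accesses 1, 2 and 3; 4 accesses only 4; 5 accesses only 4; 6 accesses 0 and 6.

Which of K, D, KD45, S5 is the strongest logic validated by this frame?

Serial (axiom D): yes — every world has a successor (e.g. 0 R 0).
Euclidean (axiom 5): yes — any two successors of a common world are R-related.
Transitive (axiom 4): yes — every two-step R-path is closed by a direct edge.
Reflexive (axiom T): no — 5 is not related to itself.
So F validates K, D, KD45; S5 would additionally require R to be reflexive. The strongest is KD45.

KD45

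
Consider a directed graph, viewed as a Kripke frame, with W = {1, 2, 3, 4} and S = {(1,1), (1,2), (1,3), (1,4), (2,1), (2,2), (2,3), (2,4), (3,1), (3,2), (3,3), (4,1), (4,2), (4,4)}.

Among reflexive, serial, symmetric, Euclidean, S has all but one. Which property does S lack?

Reflexive: yes — every world is S-related to itself.
Serial: yes — every world has a successor (e.g. 1 S 1).
Symmetric: yes — every pair in S has its reverse in S.
Euclidean: no — 1 S 3 and 1 S 4, but not 3 S 4.
Only Euclidean fails.

Euclidean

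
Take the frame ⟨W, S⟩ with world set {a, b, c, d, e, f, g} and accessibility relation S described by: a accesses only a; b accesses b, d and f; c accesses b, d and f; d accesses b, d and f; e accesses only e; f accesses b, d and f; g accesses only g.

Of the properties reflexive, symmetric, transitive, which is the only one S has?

Reflexive: no — c is not related to itself.
Symmetric: no — c S b but not b S c.
Transitive: yes — every two-step S-path is closed by a direct edge.
Only transitive holds.

transitive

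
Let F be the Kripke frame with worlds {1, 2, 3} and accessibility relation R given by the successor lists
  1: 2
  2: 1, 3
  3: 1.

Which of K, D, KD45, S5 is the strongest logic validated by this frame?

Serial (axiom D): yes — every world has a successor (e.g. 1 R 2).
Euclidean (axiom 5): no — 2 R 1 and 2 R 3, but not 1 R 3.
Transitive (axiom 4): no — 1 R 2 and 2 R 3, but not 1 R 3.
Reflexive (axiom T): no — 1 is not related to itself.
So F validates K, D; KD45 would additionally require R to be Euclidean and transitive. The strongest is D.

D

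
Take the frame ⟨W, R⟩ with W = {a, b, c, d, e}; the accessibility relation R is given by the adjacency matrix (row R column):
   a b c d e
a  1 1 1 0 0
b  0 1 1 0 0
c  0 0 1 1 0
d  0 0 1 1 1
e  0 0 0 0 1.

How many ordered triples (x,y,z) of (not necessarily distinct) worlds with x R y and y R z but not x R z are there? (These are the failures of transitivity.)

Enumerating: (a,c,d), (b,c,d), (c,d,e).

3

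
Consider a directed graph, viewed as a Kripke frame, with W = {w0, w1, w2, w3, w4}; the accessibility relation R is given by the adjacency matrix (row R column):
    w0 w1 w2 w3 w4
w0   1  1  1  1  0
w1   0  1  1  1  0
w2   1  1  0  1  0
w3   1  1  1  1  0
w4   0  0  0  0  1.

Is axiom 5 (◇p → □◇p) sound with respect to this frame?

By correspondence theory, 5 is valid on a frame iff R is Euclidean.
Euclidean: no — w2 R w1 and w2 R w0, but not w1 R w0.

No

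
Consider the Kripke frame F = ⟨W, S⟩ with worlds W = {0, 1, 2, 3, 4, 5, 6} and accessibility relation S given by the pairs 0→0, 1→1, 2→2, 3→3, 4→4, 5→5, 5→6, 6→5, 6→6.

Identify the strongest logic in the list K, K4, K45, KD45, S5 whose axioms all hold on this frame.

S5

Transitive (axiom 4): yes — every two-step S-path is closed by a direct edge.
Euclidean (axiom 5): yes — any two successors of a common world are S-related.
Serial (axiom D): yes — every world has a successor (e.g. 0 S 0).
Reflexive (axiom T): yes — every world is S-related to itself.
So F validates K, K4, K45, KD45, S5. The strongest is S5.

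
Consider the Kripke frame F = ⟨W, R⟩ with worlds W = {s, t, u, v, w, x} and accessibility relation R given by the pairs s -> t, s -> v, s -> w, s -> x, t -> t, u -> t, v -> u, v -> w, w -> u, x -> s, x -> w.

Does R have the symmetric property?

Symmetric: no — s R t but not t R s.

No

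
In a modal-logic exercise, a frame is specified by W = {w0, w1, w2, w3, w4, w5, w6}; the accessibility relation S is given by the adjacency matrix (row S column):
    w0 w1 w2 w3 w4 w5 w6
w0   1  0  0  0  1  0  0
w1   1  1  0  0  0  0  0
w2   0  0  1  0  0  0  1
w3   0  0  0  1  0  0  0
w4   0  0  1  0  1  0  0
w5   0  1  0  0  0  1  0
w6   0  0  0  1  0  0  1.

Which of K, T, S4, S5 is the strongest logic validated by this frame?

Reflexive (axiom T): yes — every world is S-related to itself.
Transitive (axiom 4): no — w0 S w4 and w4 S w2, but not w0 S w2.
Euclidean (axiom 5): no — w0 S w4 and w0 S w0, but not w4 S w0.
So F validates K, T; S4 would additionally require S to be transitive. The strongest is T.

T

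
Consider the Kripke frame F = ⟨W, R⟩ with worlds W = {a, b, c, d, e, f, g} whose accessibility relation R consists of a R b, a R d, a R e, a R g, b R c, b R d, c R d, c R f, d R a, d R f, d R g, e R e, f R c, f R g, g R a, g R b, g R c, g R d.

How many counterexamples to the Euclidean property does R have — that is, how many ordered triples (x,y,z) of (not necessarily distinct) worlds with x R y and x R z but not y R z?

Enumerating: (a,b,b), (a,b,e), (a,b,g), (a,d,b), (a,d,d), (a,d,e), (a,e,b), (a,e,d), (a,e,g), (a,g,e), (a,g,g), (b,c,c), … and 24 more.
Total: 36.

36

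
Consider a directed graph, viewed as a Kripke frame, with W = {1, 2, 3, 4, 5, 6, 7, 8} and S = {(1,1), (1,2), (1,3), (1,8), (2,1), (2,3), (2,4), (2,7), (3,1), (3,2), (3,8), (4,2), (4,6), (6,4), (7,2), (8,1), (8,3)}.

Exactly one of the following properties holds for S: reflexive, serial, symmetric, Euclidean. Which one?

Reflexive: no — 2 is not related to itself.
Serial: no — 5 has no S-successor.
Symmetric: yes — every pair in S has its reverse in S.
Euclidean: no — 1 S 2 and 1 S 8, but not 2 S 8.
Only symmetric holds.

symmetric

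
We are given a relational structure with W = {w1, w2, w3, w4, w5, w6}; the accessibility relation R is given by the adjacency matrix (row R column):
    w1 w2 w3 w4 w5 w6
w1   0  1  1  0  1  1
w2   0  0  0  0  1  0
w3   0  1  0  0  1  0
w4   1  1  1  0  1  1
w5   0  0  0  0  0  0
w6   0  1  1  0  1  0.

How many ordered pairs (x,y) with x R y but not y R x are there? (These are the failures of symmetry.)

15

Enumerating: (w1,w2), (w1,w3), (w1,w5), (w1,w6), (w2,w5), (w3,w2), (w3,w5), (w4,w1), (w4,w2), (w4,w3), (w4,w5), (w4,w6), (w6,w2), (w6,w3), (w6,w5).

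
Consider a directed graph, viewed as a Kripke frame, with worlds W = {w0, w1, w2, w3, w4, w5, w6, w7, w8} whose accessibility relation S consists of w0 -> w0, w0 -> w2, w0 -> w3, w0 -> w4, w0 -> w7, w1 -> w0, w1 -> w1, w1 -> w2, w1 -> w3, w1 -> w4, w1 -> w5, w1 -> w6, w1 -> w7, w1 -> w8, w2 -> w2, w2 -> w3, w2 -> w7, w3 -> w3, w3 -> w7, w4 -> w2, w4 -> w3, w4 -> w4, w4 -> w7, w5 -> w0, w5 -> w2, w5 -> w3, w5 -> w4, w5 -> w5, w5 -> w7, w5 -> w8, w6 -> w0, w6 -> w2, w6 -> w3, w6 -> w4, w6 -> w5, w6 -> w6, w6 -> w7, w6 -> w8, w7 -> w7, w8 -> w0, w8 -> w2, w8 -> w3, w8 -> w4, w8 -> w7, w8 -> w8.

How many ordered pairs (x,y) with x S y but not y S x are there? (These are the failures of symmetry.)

36

Enumerating: (w0,w2), (w0,w3), (w0,w4), (w0,w7), (w1,w0), (w1,w2), (w1,w3), (w1,w4), (w1,w5), (w1,w6), (w1,w7), (w1,w8), … and 24 more.
Total: 36.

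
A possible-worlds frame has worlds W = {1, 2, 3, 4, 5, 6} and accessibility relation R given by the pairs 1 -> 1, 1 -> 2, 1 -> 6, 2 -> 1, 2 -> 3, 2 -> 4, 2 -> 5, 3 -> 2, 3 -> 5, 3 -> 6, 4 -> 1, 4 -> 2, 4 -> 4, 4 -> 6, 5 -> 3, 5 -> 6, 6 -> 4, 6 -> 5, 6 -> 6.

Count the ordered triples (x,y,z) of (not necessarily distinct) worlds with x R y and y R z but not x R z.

Enumerating: (1,2,3), (1,2,4), (1,2,5), (1,6,4), (1,6,5), (2,1,2), (2,1,6), (2,3,2), (2,3,6), (2,4,2), (2,4,6), (2,5,6), … and 15 more.
Total: 27.

27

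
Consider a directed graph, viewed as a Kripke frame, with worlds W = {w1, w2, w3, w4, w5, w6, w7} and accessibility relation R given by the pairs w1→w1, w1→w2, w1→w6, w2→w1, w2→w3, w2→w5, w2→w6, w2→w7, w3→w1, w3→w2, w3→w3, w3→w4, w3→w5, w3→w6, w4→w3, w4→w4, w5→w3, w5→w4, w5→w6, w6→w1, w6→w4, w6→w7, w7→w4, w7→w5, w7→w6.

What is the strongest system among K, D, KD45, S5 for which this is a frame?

Serial (axiom D): yes — every world has a successor (e.g. w1 R w1).
Euclidean (axiom 5): no — w1 R w6 and w1 R w2, but not w6 R w2.
Transitive (axiom 4): no — w1 R w2 and w2 R w3, but not w1 R w3.
Reflexive (axiom T): no — w2 is not related to itself.
So F validates K, D; KD45 would additionally require R to be Euclidean and transitive. The strongest is D.

D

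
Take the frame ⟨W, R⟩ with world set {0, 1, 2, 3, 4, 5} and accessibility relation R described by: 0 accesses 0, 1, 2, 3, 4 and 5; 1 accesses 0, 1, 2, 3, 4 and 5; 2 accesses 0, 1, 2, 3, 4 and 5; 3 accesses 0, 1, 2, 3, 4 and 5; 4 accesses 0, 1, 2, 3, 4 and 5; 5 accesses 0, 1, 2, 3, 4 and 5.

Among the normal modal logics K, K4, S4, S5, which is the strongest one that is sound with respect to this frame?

Transitive (axiom 4): yes — every two-step R-path is closed by a direct edge.
Reflexive (axiom T): yes — every world is R-related to itself.
Euclidean (axiom 5): yes — any two successors of a common world are R-related.
So F validates K, K4, S4, S5. The strongest is S5.

S5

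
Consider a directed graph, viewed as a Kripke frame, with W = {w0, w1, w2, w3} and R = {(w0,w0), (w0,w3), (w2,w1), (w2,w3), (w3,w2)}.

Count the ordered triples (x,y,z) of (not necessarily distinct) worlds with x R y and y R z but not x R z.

4

Enumerating: (w0,w3,w2), (w2,w3,w2), (w3,w2,w1), (w3,w2,w3).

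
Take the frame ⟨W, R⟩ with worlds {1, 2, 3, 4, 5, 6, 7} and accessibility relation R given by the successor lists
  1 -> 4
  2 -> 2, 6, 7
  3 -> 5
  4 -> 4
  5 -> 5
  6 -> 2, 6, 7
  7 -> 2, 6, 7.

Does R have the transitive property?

Transitive: yes — every two-step R-path is closed by a direct edge.

Yes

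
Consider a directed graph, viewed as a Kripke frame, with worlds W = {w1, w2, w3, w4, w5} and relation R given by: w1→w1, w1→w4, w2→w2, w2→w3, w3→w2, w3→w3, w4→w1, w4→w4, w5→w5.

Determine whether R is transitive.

Yes

Transitive: yes — every two-step R-path is closed by a direct edge.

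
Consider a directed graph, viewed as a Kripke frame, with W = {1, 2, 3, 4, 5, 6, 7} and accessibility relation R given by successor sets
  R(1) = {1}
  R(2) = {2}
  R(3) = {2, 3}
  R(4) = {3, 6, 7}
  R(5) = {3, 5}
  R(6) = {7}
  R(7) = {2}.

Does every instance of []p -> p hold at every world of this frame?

No

Axiom T corresponds to the accessibility relation being reflexive.
Reflexive: no — 4 is not related to itself.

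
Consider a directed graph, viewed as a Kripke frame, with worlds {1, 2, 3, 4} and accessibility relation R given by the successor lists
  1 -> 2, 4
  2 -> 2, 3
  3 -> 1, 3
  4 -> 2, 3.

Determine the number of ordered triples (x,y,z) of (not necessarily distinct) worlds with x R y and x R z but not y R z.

Enumerating: (1,2,4), (1,4,4), (2,3,2), (3,1,1), (3,1,3), (4,3,2).

6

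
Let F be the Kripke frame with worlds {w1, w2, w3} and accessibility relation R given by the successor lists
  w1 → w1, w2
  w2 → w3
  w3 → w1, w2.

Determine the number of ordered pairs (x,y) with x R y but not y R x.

Enumerating: (w1,w2), (w3,w1).

2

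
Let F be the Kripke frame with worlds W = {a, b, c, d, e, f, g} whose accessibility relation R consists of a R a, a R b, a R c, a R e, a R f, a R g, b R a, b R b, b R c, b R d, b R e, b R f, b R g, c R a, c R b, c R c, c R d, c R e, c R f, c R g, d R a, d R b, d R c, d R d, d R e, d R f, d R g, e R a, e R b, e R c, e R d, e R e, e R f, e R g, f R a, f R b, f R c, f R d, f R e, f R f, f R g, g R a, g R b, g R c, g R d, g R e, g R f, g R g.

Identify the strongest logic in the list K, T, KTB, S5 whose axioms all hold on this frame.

T

Reflexive (axiom T): yes — every world is R-related to itself.
Symmetric (axiom B): no — d R a but not a R d.
Euclidean (axiom 5): no — b R a and b R d, but not a R d.
So F validates K, T; KTB would additionally require R to be symmetric. The strongest is T.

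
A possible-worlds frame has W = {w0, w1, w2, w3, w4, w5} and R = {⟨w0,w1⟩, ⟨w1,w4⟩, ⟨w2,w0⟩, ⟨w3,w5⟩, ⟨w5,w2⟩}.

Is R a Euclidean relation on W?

No

Euclidean: no — w0 R w1 and w0 R w1, but not w1 R w1.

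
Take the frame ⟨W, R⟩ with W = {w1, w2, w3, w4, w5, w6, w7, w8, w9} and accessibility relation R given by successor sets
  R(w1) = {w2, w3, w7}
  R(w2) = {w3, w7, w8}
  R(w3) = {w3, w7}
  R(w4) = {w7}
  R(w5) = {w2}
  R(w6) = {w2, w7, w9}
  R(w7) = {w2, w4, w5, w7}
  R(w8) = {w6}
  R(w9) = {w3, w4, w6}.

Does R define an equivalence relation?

No

Reflexive: no — w1 is not related to itself.
Symmetric: no — w1 R w2 but not w2 R w1.
Transitive: no — w1 R w2 and w2 R w8, but not w1 R w8.
So R is not an equivalence relation.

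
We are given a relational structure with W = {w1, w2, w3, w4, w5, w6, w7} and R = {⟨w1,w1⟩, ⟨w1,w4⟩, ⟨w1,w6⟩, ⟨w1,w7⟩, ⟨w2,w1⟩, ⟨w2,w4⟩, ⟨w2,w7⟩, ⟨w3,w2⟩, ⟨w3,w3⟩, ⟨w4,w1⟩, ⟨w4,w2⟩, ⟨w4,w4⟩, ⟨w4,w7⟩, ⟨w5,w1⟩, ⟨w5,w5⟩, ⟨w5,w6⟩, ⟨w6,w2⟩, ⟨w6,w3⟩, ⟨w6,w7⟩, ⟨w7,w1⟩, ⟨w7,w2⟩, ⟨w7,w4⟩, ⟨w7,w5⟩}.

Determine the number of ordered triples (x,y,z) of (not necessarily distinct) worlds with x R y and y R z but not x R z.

Enumerating: (w1,w4,w2), (w1,w6,w2), (w1,w6,w3), (w1,w7,w2), (w1,w7,w5), (w2,w1,w6), (w2,w4,w2), (w2,w7,w2), (w2,w7,w5), (w3,w2,w1), (w3,w2,w4), (w3,w2,w7), … and 17 more.
Total: 29.

29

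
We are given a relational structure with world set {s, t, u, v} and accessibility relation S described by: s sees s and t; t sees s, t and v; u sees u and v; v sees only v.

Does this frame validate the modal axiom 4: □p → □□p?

No

The schema 4 characterises exactly the transitive frames.
Transitive: no — s S t and t S v, but not s S v.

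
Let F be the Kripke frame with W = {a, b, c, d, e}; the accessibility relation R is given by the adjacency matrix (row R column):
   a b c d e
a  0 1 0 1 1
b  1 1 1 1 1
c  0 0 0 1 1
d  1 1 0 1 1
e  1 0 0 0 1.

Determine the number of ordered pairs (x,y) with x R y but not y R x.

5

Enumerating: (b,c), (b,e), (c,d), (c,e), (d,e).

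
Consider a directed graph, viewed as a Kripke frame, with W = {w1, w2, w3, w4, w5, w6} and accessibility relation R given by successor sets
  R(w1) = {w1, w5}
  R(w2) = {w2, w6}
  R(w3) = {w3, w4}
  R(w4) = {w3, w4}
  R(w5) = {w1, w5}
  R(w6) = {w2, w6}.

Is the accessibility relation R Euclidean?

Euclidean: yes — any two successors of a common world are R-related.

Yes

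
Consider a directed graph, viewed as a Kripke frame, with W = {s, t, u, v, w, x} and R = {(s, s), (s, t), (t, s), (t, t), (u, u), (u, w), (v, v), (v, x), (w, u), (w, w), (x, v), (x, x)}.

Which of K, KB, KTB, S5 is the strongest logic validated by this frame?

Symmetric (axiom B): yes — every pair in R has its reverse in R.
Reflexive (axiom T): yes — every world is R-related to itself.
Euclidean (axiom 5): yes — any two successors of a common world are R-related.
So F validates K, KB, KTB, S5. The strongest is S5.

S5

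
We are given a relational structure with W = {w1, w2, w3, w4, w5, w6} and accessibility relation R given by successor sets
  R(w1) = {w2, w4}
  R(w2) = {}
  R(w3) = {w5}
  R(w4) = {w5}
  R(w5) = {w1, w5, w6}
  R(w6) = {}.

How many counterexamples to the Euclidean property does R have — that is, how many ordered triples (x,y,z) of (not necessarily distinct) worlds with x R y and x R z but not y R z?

Enumerating: (w1,w2,w2), (w1,w2,w4), (w1,w4,w2), (w1,w4,w4), (w5,w1,w1), (w5,w1,w5), (w5,w1,w6), (w5,w6,w1), (w5,w6,w5), (w5,w6,w6).

10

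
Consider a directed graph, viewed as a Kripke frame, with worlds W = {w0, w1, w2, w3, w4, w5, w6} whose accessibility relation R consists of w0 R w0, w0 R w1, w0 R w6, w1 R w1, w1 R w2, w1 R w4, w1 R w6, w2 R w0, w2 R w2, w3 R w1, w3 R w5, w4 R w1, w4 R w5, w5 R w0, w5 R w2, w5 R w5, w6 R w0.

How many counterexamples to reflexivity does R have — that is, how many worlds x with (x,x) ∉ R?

Enumerating: w3, w4, w6.

3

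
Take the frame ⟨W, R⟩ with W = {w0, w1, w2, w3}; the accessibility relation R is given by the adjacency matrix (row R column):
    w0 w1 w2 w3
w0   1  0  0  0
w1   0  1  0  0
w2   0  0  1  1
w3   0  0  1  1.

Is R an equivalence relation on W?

Reflexive: yes — every world is R-related to itself.
Symmetric: yes — every pair in R has its reverse in R.
Transitive: yes — every two-step R-path is closed by a direct edge.
So R is an equivalence relation.

Yes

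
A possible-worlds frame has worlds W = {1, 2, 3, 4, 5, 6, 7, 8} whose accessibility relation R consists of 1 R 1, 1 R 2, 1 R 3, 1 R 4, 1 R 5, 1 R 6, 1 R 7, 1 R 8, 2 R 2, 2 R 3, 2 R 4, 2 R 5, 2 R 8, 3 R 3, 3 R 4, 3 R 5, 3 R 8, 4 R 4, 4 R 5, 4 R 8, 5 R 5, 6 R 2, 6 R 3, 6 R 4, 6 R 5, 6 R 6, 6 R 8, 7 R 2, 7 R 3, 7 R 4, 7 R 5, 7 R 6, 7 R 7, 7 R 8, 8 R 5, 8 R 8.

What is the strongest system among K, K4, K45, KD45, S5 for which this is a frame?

K4

Transitive (axiom 4): yes — every two-step R-path is closed by a direct edge.
Euclidean (axiom 5): no — 1 R 2 and 1 R 6, but not 2 R 6.
Serial (axiom D): yes — every world has a successor (e.g. 1 R 1).
Reflexive (axiom T): yes — every world is R-related to itself.
So F validates K, K4; K45 would additionally require R to be Euclidean. The strongest is K4.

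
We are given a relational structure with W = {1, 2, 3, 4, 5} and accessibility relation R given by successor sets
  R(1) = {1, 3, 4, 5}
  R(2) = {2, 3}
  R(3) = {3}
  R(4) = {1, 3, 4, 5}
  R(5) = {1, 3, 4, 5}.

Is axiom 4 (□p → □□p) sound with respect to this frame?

Yes

Axiom 4 corresponds to the accessibility relation being transitive.
Transitive: yes — every two-step R-path is closed by a direct edge.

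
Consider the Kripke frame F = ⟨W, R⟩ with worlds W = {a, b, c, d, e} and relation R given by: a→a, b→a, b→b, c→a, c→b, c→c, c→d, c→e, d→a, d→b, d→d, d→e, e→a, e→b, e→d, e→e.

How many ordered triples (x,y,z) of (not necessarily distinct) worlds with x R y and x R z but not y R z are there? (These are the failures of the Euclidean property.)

20

Enumerating: (b,a,b), (c,a,b), (c,a,c), (c,a,d), (c,a,e), (c,b,c), (c,b,d), (c,b,e), (c,d,c), (c,e,c), (d,a,b), (d,a,d), … and 8 more.
Total: 20.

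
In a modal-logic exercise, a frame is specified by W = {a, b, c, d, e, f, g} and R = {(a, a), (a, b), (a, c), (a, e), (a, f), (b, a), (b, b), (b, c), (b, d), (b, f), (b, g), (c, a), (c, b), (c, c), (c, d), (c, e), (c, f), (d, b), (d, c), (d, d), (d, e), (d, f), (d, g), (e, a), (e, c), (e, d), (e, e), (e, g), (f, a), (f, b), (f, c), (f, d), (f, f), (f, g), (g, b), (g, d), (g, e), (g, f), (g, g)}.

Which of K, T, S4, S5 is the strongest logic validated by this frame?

T

Reflexive (axiom T): yes — every world is R-related to itself.
Transitive (axiom 4): no — a R b and b R d, but not a R d.
Euclidean (axiom 5): no — a R b and a R e, but not b R e.
So F validates K, T; S4 would additionally require R to be transitive. The strongest is T.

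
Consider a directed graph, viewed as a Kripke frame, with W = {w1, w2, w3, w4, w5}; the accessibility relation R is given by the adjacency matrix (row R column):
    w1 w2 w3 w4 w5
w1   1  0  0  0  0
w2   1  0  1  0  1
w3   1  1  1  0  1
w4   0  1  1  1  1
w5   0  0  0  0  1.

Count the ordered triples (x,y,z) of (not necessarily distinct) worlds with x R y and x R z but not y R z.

17

Enumerating: (w2,w1,w3), (w2,w1,w5), (w2,w5,w1), (w2,w5,w3), (w3,w1,w2), (w3,w1,w3), (w3,w1,w5), (w3,w2,w2), (w3,w5,w1), (w3,w5,w2), (w3,w5,w3), (w4,w2,w2), (w4,w2,w4), (w4,w3,w4), (w4,w5,w2), (w4,w5,w3), (w4,w5,w4).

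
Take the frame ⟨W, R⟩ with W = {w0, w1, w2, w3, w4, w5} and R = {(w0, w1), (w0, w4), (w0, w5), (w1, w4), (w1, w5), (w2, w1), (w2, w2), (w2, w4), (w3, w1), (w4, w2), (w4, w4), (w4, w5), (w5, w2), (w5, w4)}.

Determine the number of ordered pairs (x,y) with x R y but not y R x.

Enumerating: (w0,w1), (w0,w4), (w0,w5), (w1,w4), (w1,w5), (w2,w1), (w3,w1), (w5,w2).

8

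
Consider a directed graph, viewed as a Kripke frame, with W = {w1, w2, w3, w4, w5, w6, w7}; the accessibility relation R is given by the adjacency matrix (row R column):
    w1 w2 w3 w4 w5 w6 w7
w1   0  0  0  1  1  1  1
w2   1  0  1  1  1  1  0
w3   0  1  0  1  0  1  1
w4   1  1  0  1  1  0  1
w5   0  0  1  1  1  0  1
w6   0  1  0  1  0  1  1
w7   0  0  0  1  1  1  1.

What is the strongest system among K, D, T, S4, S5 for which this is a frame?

Serial (axiom D): yes — every world has a successor (e.g. w1 R w4).
Reflexive (axiom T): no — w1 is not related to itself.
Transitive (axiom 4): no — w1 R w4 and w4 R w2, but not w1 R w2.
Euclidean (axiom 5): no — w1 R w4 and w1 R w6, but not w4 R w6.
So F validates K, D; T would additionally require R to be reflexive. The strongest is D.

D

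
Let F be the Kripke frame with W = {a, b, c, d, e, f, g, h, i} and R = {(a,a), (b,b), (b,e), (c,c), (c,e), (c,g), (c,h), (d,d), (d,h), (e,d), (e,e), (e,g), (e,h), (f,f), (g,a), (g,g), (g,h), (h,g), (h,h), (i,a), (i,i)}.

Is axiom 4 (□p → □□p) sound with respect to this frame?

By correspondence theory, 4 is valid on a frame iff R is transitive.
Transitive: no — b R e and e R d, but not b R d.

No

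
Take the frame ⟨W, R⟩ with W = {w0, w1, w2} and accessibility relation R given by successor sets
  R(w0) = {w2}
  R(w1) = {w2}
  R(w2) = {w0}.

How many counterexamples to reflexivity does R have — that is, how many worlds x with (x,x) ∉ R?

3

Enumerating: w0, w1, w2.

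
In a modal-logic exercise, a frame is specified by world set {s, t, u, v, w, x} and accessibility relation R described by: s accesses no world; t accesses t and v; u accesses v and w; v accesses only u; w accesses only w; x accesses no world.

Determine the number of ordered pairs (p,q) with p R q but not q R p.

Enumerating: (t,v), (u,w).

2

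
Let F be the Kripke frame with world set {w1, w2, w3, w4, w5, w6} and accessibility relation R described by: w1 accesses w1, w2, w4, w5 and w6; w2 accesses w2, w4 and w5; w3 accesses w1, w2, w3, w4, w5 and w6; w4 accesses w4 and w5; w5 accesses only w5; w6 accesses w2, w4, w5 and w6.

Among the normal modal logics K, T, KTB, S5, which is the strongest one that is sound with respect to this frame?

Reflexive (axiom T): yes — every world is R-related to itself.
Symmetric (axiom B): no — w1 R w2 but not w2 R w1.
Euclidean (axiom 5): no — w1 R w2 and w1 R w6, but not w2 R w6.
So F validates K, T; KTB would additionally require R to be symmetric. The strongest is T.

T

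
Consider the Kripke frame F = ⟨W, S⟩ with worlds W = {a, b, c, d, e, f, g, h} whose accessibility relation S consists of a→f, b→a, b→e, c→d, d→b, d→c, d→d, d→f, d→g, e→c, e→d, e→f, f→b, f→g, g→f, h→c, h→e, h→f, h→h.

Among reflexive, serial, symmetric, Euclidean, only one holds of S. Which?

serial

Reflexive: no — a is not related to itself.
Serial: yes — every world has a successor (e.g. a S f).
Symmetric: no — a S f but not f S a.
Euclidean: no — b S a and b S e, but not a S e.
Only serial holds.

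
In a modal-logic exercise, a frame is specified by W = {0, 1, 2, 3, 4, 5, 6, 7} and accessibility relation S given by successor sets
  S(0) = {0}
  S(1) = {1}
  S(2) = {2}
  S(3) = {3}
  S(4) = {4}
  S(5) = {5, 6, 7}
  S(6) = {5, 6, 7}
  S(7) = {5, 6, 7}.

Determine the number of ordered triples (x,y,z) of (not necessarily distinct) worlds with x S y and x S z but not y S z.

S is Euclidean; there are no such tuples.

0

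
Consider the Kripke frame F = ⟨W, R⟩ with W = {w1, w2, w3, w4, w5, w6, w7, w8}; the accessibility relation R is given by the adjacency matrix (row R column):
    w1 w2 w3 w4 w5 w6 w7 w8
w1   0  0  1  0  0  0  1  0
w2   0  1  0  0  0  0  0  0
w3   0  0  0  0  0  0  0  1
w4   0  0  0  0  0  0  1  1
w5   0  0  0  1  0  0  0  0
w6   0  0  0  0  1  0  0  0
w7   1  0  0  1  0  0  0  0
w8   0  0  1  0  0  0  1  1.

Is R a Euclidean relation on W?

Euclidean: no — w1 R w3 and w1 R w7, but not w3 R w7.

No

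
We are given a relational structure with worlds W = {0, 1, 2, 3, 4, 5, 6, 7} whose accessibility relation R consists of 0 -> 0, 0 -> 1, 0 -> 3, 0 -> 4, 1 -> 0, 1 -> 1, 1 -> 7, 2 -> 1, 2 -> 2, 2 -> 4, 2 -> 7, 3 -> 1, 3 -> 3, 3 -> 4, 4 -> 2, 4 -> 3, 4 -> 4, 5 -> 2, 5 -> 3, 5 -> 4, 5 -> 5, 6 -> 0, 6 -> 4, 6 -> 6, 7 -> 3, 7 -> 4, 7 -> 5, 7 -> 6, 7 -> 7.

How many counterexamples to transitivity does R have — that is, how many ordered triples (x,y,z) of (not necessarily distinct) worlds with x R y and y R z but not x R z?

30

Enumerating: (0,1,7), (0,4,2), (1,0,3), (1,0,4), (1,7,3), (1,7,4), (1,7,5), (1,7,6), (2,1,0), (2,4,3), (2,7,3), (2,7,5), … and 18 more.
Total: 30.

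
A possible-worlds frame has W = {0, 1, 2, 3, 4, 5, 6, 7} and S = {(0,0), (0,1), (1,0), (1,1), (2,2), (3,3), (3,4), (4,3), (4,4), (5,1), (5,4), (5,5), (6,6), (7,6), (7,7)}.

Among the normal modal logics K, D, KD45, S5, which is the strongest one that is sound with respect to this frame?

D

Serial (axiom D): yes — every world has a successor (e.g. 0 S 0).
Euclidean (axiom 5): no — 5 S 1 and 5 S 4, but not 1 S 4.
Transitive (axiom 4): no — 5 S 1 and 1 S 0, but not 5 S 0.
Reflexive (axiom T): yes — every world is S-related to itself.
So F validates K, D; KD45 would additionally require S to be Euclidean and transitive. The strongest is D.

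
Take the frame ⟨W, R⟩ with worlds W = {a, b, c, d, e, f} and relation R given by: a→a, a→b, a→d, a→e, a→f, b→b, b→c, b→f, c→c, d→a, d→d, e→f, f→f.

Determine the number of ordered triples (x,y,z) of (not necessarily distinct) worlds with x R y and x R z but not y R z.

Enumerating: (a,b,a), (a,b,d), (a,b,e), (a,d,b), (a,d,e), (a,d,f), (a,e,a), (a,e,b), (a,e,d), (a,e,e), (a,f,a), (a,f,b), (a,f,d), (a,f,e), (b,c,b), (b,c,f), (b,f,b), (b,f,c).

18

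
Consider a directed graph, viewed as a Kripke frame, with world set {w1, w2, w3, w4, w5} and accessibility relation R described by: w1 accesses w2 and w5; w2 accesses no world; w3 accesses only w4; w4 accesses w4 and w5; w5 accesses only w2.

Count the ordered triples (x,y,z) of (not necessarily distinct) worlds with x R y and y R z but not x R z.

Enumerating: (w3,w4,w5), (w4,w5,w2).

2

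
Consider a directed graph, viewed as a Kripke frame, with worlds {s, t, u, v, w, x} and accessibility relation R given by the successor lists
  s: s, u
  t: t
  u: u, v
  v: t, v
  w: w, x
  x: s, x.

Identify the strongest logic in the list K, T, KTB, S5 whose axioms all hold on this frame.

T

Reflexive (axiom T): yes — every world is R-related to itself.
Symmetric (axiom B): no — s R u but not u R s.
Euclidean (axiom 5): no — s R u and s R s, but not u R s.
So F validates K, T; KTB would additionally require R to be symmetric. The strongest is T.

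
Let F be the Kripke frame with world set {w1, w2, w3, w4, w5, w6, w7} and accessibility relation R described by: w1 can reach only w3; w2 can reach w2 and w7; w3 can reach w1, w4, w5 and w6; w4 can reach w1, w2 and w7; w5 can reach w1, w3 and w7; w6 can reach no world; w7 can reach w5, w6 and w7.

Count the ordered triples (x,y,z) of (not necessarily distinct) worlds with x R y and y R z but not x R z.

Enumerating: (w1,w3,w1), (w1,w3,w4), (w1,w3,w5), (w1,w3,w6), (w2,w7,w5), (w2,w7,w6), (w3,w1,w3), (w3,w4,w2), (w3,w4,w7), (w3,w5,w3), (w3,w5,w7), (w4,w1,w3), … and 9 more.
Total: 21.

21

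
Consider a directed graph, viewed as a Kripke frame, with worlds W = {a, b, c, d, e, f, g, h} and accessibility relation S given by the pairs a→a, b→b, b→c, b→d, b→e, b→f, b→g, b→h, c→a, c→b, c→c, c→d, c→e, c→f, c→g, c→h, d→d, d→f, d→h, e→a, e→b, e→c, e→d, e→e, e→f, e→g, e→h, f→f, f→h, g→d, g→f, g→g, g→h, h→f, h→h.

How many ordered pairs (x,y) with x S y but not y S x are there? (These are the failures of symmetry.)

19

Enumerating: (b,d), (b,f), (b,g), (b,h), (c,a), (c,d), (c,f), (c,g), (c,h), (d,f), (d,h), (e,a), … and 7 more.
Total: 19.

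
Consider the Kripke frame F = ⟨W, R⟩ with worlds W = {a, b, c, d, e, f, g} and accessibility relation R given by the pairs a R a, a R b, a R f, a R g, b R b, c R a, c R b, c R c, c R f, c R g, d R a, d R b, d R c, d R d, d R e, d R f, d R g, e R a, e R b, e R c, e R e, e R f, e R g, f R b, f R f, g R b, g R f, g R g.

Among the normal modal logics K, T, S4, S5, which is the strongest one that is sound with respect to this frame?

S4

Reflexive (axiom T): yes — every world is R-related to itself.
Transitive (axiom 4): yes — every two-step R-path is closed by a direct edge.
Euclidean (axiom 5): no — a R b and a R f, but not b R f.
So F validates K, T, S4; S5 would additionally require R to be Euclidean. The strongest is S4.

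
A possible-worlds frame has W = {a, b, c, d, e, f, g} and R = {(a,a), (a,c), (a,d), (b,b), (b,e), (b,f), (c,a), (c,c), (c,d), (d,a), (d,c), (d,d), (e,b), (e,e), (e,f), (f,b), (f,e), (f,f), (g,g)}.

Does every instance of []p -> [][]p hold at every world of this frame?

Axiom 4 corresponds to the accessibility relation being transitive.
Transitive: yes — every two-step R-path is closed by a direct edge.

Yes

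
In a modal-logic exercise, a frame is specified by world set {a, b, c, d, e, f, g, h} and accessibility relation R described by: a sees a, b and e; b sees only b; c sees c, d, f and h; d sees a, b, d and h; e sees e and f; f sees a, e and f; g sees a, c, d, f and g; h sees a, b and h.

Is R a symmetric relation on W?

No

Symmetric: no — a R b but not b R a.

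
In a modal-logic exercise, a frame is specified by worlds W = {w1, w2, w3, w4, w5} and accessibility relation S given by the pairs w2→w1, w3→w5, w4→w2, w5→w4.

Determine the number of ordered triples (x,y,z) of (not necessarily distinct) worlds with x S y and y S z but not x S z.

Enumerating: (w3,w5,w4), (w4,w2,w1), (w5,w4,w2).

3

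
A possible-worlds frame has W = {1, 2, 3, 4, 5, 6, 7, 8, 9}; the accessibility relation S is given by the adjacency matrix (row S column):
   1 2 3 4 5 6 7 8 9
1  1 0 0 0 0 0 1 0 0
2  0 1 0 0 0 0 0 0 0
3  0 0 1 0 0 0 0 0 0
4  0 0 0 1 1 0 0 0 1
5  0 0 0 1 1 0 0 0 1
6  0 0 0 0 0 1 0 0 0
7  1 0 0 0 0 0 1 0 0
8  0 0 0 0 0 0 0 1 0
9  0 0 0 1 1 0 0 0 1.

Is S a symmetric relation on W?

Yes

Symmetric: yes — every pair in S has its reverse in S.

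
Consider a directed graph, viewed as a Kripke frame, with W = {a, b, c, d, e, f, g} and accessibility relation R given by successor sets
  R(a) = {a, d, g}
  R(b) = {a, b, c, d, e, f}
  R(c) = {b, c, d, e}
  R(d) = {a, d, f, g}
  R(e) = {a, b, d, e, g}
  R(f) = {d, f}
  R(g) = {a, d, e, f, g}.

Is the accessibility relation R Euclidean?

Euclidean: no — b R a and b R c, but not a R c.

No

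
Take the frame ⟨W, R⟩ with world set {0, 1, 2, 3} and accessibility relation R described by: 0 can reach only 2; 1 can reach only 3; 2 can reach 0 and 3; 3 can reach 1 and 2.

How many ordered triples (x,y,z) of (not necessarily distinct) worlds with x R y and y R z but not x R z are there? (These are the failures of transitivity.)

10

Enumerating: (0,2,0), (0,2,3), (1,3,1), (1,3,2), (2,0,2), (2,3,1), (2,3,2), (3,1,3), (3,2,0), (3,2,3).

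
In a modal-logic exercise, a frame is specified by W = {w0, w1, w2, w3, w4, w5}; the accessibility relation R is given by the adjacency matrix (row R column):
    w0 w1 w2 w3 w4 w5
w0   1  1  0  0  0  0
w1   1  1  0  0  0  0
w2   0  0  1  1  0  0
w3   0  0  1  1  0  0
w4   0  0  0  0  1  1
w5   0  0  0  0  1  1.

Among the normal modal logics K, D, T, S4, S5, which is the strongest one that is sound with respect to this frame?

Serial (axiom D): yes — every world has a successor (e.g. w0 R w0).
Reflexive (axiom T): yes — every world is R-related to itself.
Transitive (axiom 4): yes — every two-step R-path is closed by a direct edge.
Euclidean (axiom 5): yes — any two successors of a common world are R-related.
So F validates K, D, T, S4, S5. The strongest is S5.

S5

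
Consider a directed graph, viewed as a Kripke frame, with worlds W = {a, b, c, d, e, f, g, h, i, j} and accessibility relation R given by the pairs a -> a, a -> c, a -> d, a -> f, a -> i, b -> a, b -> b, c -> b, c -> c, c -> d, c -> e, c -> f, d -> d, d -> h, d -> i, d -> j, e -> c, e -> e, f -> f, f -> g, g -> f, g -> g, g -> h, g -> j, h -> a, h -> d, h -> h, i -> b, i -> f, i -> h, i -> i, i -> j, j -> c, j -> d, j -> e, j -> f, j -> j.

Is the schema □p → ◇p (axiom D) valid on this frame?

By correspondence theory, D is valid on a frame iff R is serial.
Serial: yes — every world has a successor (e.g. a R a).

Yes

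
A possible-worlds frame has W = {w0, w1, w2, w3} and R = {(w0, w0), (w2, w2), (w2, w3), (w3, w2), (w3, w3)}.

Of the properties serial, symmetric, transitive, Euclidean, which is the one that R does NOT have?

serial

Serial: no — w1 has no R-successor.
Symmetric: yes — every pair in R has its reverse in R.
Transitive: yes — every two-step R-path is closed by a direct edge.
Euclidean: yes — any two successors of a common world are R-related.
Only serial fails.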